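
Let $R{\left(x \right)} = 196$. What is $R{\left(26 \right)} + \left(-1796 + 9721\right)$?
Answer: $8121$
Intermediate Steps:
$R{\left(26 \right)} + \left(-1796 + 9721\right) = 196 + \left(-1796 + 9721\right) = 196 + 7925 = 8121$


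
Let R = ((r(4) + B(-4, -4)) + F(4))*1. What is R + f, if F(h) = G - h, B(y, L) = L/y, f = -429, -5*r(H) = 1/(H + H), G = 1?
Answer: -17241/40 ≈ -431.02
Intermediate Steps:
r(H) = -1/(10*H) (r(H) = -1/(5*(H + H)) = -1/(2*H)/5 = -1/(10*H))
F(h) = 1 - h
R = -81/40 (R = ((-⅒/4 - 4/(-4)) + (1 - 1*4))*1 = ((-⅒*¼ - 4*(-¼)) + (1 - 4))*1 = ((-1/40 + 1) - 3)*1 = (39/40 - 3)*1 = -81/40*1 = -81/40 ≈ -2.0250)
R + f = -81/40 - 429 = -17241/40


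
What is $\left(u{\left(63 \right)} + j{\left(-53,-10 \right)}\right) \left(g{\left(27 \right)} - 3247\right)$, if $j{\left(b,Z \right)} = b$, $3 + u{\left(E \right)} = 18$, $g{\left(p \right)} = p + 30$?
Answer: $121220$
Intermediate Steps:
$g{\left(p \right)} = 30 + p$
$u{\left(E \right)} = 15$ ($u{\left(E \right)} = -3 + 18 = 15$)
$\left(u{\left(63 \right)} + j{\left(-53,-10 \right)}\right) \left(g{\left(27 \right)} - 3247\right) = \left(15 - 53\right) \left(\left(30 + 27\right) - 3247\right) = - 38 \left(57 - 3247\right) = \left(-38\right) \left(-3190\right) = 121220$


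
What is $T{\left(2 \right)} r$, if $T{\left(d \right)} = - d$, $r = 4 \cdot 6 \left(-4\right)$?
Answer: $192$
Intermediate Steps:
$r = -96$ ($r = 24 \left(-4\right) = -96$)
$T{\left(2 \right)} r = \left(-1\right) 2 \left(-96\right) = \left(-2\right) \left(-96\right) = 192$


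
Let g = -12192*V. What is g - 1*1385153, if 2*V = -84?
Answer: -873089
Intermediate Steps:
V = -42 (V = (½)*(-84) = -42)
g = 512064 (g = -12192*(-42) = 512064)
g - 1*1385153 = 512064 - 1*1385153 = 512064 - 1385153 = -873089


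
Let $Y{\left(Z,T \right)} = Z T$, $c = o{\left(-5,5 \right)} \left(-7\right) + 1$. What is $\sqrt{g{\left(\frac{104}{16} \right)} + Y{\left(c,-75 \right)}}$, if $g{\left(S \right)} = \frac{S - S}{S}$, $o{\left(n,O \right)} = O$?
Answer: $5 \sqrt{102} \approx 50.497$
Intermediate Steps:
$g{\left(S \right)} = 0$ ($g{\left(S \right)} = \frac{0}{S} = 0$)
$c = -34$ ($c = 5 \left(-7\right) + 1 = -35 + 1 = -34$)
$Y{\left(Z,T \right)} = T Z$
$\sqrt{g{\left(\frac{104}{16} \right)} + Y{\left(c,-75 \right)}} = \sqrt{0 - -2550} = \sqrt{0 + 2550} = \sqrt{2550} = 5 \sqrt{102}$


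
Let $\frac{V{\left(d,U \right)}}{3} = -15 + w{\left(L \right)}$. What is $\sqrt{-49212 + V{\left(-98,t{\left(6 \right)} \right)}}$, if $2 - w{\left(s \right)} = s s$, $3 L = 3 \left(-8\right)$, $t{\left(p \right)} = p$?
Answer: $i \sqrt{49443} \approx 222.36 i$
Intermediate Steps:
$L = -8$ ($L = \frac{3 \left(-8\right)}{3} = \frac{1}{3} \left(-24\right) = -8$)
$w{\left(s \right)} = 2 - s^{2}$ ($w{\left(s \right)} = 2 - s s = 2 - s^{2}$)
$V{\left(d,U \right)} = -231$ ($V{\left(d,U \right)} = 3 \left(-15 + \left(2 - \left(-8\right)^{2}\right)\right) = 3 \left(-15 + \left(2 - 64\right)\right) = 3 \left(-15 - 62\right) = 3 \left(-77\right) = -231$)
$\sqrt{-49212 + V{\left(-98,t{\left(6 \right)} \right)}} = \sqrt{-49212 - 231} = \sqrt{-49443} = i \sqrt{49443}$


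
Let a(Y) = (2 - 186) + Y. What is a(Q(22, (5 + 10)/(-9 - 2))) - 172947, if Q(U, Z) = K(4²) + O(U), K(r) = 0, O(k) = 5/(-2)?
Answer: -346267/2 ≈ -1.7313e+5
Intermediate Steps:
O(k) = -5/2 (O(k) = 5*(-½) = -5/2)
Q(U, Z) = -5/2 (Q(U, Z) = 0 - 5/2 = -5/2)
a(Y) = -184 + Y
a(Q(22, (5 + 10)/(-9 - 2))) - 172947 = (-184 - 5/2) - 172947 = -373/2 - 172947 = -346267/2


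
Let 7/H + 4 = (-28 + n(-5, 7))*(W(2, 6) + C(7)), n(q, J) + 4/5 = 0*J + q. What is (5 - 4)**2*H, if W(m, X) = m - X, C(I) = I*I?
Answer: -7/1525 ≈ -0.0045902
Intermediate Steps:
C(I) = I**2
n(q, J) = -4/5 + q (n(q, J) = -4/5 + (0*J + q) = -4/5 + (0 + q) = -4/5 + q)
H = -7/1525 (H = 7/(-4 + (-28 + (-4/5 - 5))*((2 - 1*6) + 7**2)) = 7/(-4 + (-28 - 29/5)*((2 - 6) + 49)) = 7/(-4 - 169*(-4 + 49)/5) = 7/(-4 - 169/5*45) = 7/(-4 - 1521) = 7/(-1525) = 7*(-1/1525) = -7/1525 ≈ -0.0045902)
(5 - 4)**2*H = (5 - 4)**2*(-7/1525) = 1**2*(-7/1525) = 1*(-7/1525) = -7/1525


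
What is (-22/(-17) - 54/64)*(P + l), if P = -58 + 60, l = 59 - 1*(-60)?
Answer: 29645/544 ≈ 54.495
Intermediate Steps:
l = 119 (l = 59 + 60 = 119)
P = 2
(-22/(-17) - 54/64)*(P + l) = (-22/(-17) - 54/64)*(2 + 119) = (-22*(-1/17) - 54*1/64)*121 = (22/17 - 27/32)*121 = (245/544)*121 = 29645/544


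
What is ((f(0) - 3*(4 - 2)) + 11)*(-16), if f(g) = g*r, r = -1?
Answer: -80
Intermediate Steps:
f(g) = -g (f(g) = g*(-1) = -g)
((f(0) - 3*(4 - 2)) + 11)*(-16) = ((-1*0 - 3*(4 - 2)) + 11)*(-16) = ((0 - 3*2) + 11)*(-16) = ((0 - 6) + 11)*(-16) = (-6 + 11)*(-16) = 5*(-16) = -80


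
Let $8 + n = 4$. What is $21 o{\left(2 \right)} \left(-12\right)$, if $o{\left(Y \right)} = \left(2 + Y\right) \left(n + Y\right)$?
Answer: $2016$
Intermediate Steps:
$n = -4$ ($n = -8 + 4 = -4$)
$o{\left(Y \right)} = \left(-4 + Y\right) \left(2 + Y\right)$ ($o{\left(Y \right)} = \left(2 + Y\right) \left(-4 + Y\right) = \left(-4 + Y\right) \left(2 + Y\right)$)
$21 o{\left(2 \right)} \left(-12\right) = 21 \left(-8 + 2^{2} - 4\right) \left(-12\right) = 21 \left(-8 + 4 - 4\right) \left(-12\right) = 21 \left(-8\right) \left(-12\right) = \left(-168\right) \left(-12\right) = 2016$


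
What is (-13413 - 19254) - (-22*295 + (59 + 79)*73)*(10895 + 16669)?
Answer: -98822043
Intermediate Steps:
(-13413 - 19254) - (-22*295 + (59 + 79)*73)*(10895 + 16669) = -32667 - (-6490 + 138*73)*27564 = -32667 - (-6490 + 10074)*27564 = -32667 - 3584*27564 = -32667 - 1*98789376 = -32667 - 98789376 = -98822043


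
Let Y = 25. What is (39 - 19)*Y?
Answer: 500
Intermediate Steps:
(39 - 19)*Y = (39 - 19)*25 = 20*25 = 500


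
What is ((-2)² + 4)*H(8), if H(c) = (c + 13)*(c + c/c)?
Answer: 1512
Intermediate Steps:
H(c) = (1 + c)*(13 + c) (H(c) = (13 + c)*(c + 1) = (13 + c)*(1 + c) = (1 + c)*(13 + c))
((-2)² + 4)*H(8) = ((-2)² + 4)*(13 + 8² + 14*8) = (4 + 4)*(13 + 64 + 112) = 8*189 = 1512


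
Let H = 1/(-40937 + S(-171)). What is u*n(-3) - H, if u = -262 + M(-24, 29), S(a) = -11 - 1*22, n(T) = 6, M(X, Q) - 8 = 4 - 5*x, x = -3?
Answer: -57767699/40970 ≈ -1410.0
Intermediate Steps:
M(X, Q) = 27 (M(X, Q) = 8 + (4 - 5*(-3)) = 8 + (4 + 15) = 8 + 19 = 27)
S(a) = -33 (S(a) = -11 - 22 = -33)
u = -235 (u = -262 + 27 = -235)
H = -1/40970 (H = 1/(-40937 - 33) = 1/(-40970) = -1/40970 ≈ -2.4408e-5)
u*n(-3) - H = -235*6 - 1*(-1/40970) = -1410 + 1/40970 = -57767699/40970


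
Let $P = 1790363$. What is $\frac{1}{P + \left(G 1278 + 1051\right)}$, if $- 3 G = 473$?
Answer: $\frac{1}{1589916} \approx 6.2896 \cdot 10^{-7}$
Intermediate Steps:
$G = - \frac{473}{3}$ ($G = \left(- \frac{1}{3}\right) 473 = - \frac{473}{3} \approx -157.67$)
$\frac{1}{P + \left(G 1278 + 1051\right)} = \frac{1}{1790363 + \left(\left(- \frac{473}{3}\right) 1278 + 1051\right)} = \frac{1}{1790363 + \left(-201498 + 1051\right)} = \frac{1}{1790363 - 200447} = \frac{1}{1589916}$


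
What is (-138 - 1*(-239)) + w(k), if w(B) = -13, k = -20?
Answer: 88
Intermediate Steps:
(-138 - 1*(-239)) + w(k) = (-138 - 1*(-239)) - 13 = (-138 + 239) - 13 = 101 - 13 = 88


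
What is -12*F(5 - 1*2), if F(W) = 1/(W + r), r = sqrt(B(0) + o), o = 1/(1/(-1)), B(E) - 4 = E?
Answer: -6 + 2*sqrt(3) ≈ -2.5359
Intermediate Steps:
B(E) = 4 + E
o = -1 (o = 1/(-1) = -1)
r = sqrt(3) (r = sqrt((4 + 0) - 1) = sqrt(4 - 1) = sqrt(3) ≈ 1.7320)
F(W) = 1/(W + sqrt(3))
-12*F(5 - 1*2) = -12/((5 - 1*2) + sqrt(3)) = -12/((5 - 2) + sqrt(3)) = -12/(3 + sqrt(3))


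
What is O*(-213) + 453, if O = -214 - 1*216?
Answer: 92043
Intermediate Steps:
O = -430 (O = -214 - 216 = -430)
O*(-213) + 453 = -430*(-213) + 453 = 91590 + 453 = 92043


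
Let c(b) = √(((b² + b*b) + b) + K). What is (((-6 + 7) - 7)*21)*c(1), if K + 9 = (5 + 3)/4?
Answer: -252*I ≈ -252.0*I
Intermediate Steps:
K = -7 (K = -9 + (5 + 3)/4 = -9 + (¼)*8 = -9 + 2 = -7)
c(b) = √(-7 + b + 2*b²) (c(b) = √(((b² + b*b) + b) - 7) = √(((b² + b²) + b) - 7) = √((2*b² + b) - 7) = √((b + 2*b²) - 7) = √(-7 + b + 2*b²))
(((-6 + 7) - 7)*21)*c(1) = (((-6 + 7) - 7)*21)*√(-7 + 1 + 2*1²) = ((1 - 7)*21)*√(-7 + 1 + 2*1) = (-6*21)*√(-7 + 1 + 2) = -252*I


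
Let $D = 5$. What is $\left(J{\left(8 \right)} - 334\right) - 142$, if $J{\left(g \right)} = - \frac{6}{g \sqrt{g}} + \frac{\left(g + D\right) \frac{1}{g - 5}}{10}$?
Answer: $- \frac{14267}{30} - \frac{3 \sqrt{2}}{16} \approx -475.83$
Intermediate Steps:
$J{\left(g \right)} = - \frac{6}{g^{\frac{3}{2}}} + \frac{5 + g}{10 \left(-5 + g\right)}$ ($J{\left(g \right)} = - \frac{6}{g \sqrt{g}} + \frac{\left(g + 5\right) \frac{1}{g - 5}}{10} = - \frac{6}{g^{\frac{3}{2}}} + \frac{5 + g}{-5 + g} \frac{1}{10} = - \frac{6}{g^{\frac{3}{2}}} + \frac{5 + g}{10 \left(-5 + g\right)}$)
$\left(J{\left(8 \right)} - 334\right) - 142 = \left(\frac{300 + 8^{\frac{5}{2}} - 480 + 5 \cdot 8^{\frac{3}{2}}}{10 \cdot 16 \sqrt{2} \left(-5 + 8\right)} - 334\right) - 142 = \left(\frac{\frac{\sqrt{2}}{32} \left(300 + 128 \sqrt{2} - 480 + 5 \cdot 16 \sqrt{2}\right)}{10 \cdot 3} - 334\right) - 142 = \left(\frac{1}{10} \frac{\sqrt{2}}{32} \cdot \frac{1}{3} \left(300 + 128 \sqrt{2} - 480 + 80 \sqrt{2}\right) - 334\right) - 142 = \left(\frac{1}{10} \frac{\sqrt{2}}{32} \cdot \frac{1}{3} \left(-180 + 208 \sqrt{2}\right) - 334\right) - 142 = \left(\frac{\sqrt{2} \left(-180 + 208 \sqrt{2}\right)}{960} - 334\right) - 142 = \left(-334 + \frac{\sqrt{2} \left(-180 + 208 \sqrt{2}\right)}{960}\right) - 142 = -476 + \frac{\sqrt{2} \left(-180 + 208 \sqrt{2}\right)}{960}$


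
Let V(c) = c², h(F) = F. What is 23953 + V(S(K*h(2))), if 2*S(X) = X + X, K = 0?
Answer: 23953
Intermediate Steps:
S(X) = X (S(X) = (X + X)/2 = (2*X)/2 = X)
23953 + V(S(K*h(2))) = 23953 + (0*2)² = 23953 + 0² = 23953 + 0 = 23953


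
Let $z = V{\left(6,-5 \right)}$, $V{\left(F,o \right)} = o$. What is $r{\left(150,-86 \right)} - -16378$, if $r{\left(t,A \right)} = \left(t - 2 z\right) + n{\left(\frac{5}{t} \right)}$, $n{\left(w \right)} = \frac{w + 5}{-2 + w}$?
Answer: $\frac{975591}{59} \approx 16535.0$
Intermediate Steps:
$z = -5$
$n{\left(w \right)} = \frac{5 + w}{-2 + w}$
$r{\left(t,A \right)} = 10 + t + \frac{5 + \frac{5}{t}}{-2 + \frac{5}{t}}$ ($r{\left(t,A \right)} = \left(t - -10\right) + \frac{5 + \frac{5}{t}}{-2 + \frac{5}{t}} = \left(t + 10\right) + \frac{5 + \frac{5}{t}}{-2 + \frac{5}{t}} = \left(10 + t\right) + \frac{5 + \frac{5}{t}}{-2 + \frac{5}{t}} = 10 + t + \frac{5 + \frac{5}{t}}{-2 + \frac{5}{t}}$)
$r{\left(150,-86 \right)} - -16378 = \frac{-55 + 2 \cdot 150^{2} + 10 \cdot 150}{-5 + 2 \cdot 150} - -16378 = \frac{-55 + 2 \cdot 22500 + 1500}{-5 + 300} + 16378 = \frac{-55 + 45000 + 1500}{295} + 16378 = \frac{1}{295} \cdot 46445 + 16378 = \frac{9289}{59} + 16378 = \frac{975591}{59}$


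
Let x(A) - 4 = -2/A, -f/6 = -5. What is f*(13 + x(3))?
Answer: 490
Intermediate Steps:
f = 30 (f = -6*(-5) = 30)
x(A) = 4 - 2/A
f*(13 + x(3)) = 30*(13 + (4 - 2/3)) = 30*(13 + 10/3) = 30*(49/3) = 490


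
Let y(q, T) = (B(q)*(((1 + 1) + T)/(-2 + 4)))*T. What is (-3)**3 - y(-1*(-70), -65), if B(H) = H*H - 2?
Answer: -10028682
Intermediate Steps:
B(H) = -2 + H**2 (B(H) = H**2 - 2 = -2 + H**2)
y(q, T) = T*(1 + T/2)*(-2 + q**2) (y(q, T) = ((-2 + q**2)*(((1 + 1) + T)/(-2 + 4)))*T = ((-2 + q**2)*((2 + T)/2))*T = ((-2 + q**2)*((2 + T)*(1/2)))*T = ((-2 + q**2)*(1 + T/2))*T = ((1 + T/2)*(-2 + q**2))*T = T*(1 + T/2)*(-2 + q**2))
(-3)**3 - y(-1*(-70), -65) = (-3)**3 - (-65)*(-2 + (-1*(-70))**2)*(2 - 65)/2 = -27 - (-65)*(-2 + 70**2)*(-63)/2 = -27 - (-65)*(-2 + 4900)*(-63)/2 = -27 - (-65)*4898*(-63)/2 = -27 - 1*10028655 = -27 - 10028655 = -10028682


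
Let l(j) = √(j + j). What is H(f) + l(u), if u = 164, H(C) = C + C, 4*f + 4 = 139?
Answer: 135/2 + 2*√82 ≈ 85.611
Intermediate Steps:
f = 135/4 (f = -1 + (¼)*139 = -1 + 139/4 = 135/4 ≈ 33.750)
H(C) = 2*C
l(j) = √2*√j (l(j) = √(2*j) = √2*√j)
H(f) + l(u) = 2*(135/4) + √2*√164 = 135/2 + √2*(2*√41) = 135/2 + 2*√82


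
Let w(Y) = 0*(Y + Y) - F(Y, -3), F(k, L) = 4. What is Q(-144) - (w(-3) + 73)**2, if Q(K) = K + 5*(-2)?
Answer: -4915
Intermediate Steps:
w(Y) = -4 (w(Y) = 0*(Y + Y) - 1*4 = 0*(2*Y) - 4 = 0 - 4 = -4)
Q(K) = -10 + K (Q(K) = K - 10 = -10 + K)
Q(-144) - (w(-3) + 73)**2 = (-10 - 144) - (-4 + 73)**2 = -154 - 1*69**2 = -154 - 1*4761 = -154 - 4761 = -4915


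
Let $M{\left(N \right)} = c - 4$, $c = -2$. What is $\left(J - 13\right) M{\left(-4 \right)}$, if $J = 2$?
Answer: $66$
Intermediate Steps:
$M{\left(N \right)} = -6$ ($M{\left(N \right)} = -2 - 4 = -6$)
$\left(J - 13\right) M{\left(-4 \right)} = \left(2 - 13\right) \left(-6\right) = \left(-11\right) \left(-6\right) = 66$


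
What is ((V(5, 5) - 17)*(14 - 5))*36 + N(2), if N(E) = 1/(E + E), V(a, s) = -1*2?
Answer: -24623/4 ≈ -6155.8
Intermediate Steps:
V(a, s) = -2
N(E) = 1/(2*E)
((V(5, 5) - 17)*(14 - 5))*36 + N(2) = ((-2 - 17)*(14 - 5))*36 + (1/2)/2 = -19*9*36 + (1/2)*(1/2) = -171*36 + 1/4 = -6156 + 1/4 = -24623/4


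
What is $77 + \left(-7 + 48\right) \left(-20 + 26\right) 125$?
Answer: $30827$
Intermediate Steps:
$77 + \left(-7 + 48\right) \left(-20 + 26\right) 125 = 77 + 41 \cdot 6 \cdot 125 = 77 + 246 \cdot 125 = 77 + 30750 = 30827$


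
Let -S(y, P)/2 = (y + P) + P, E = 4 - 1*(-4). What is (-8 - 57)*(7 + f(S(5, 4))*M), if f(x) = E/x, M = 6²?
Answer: 265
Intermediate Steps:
M = 36
E = 8 (E = 4 + 4 = 8)
S(y, P) = -4*P - 2*y (S(y, P) = -2*((y + P) + P) = -2*((P + y) + P) = -2*(y + 2*P) = -4*P - 2*y)
f(x) = 8/x
(-8 - 57)*(7 + f(S(5, 4))*M) = (-8 - 57)*(7 + (8/(-4*4 - 2*5))*36) = -65*(7 + (8/(-16 - 10))*36) = -65*(7 + (8/(-26))*36) = -65*(7 + (8*(-1/26))*36) = -65*(7 - 4/13*36) = -65*(7 - 144/13) = -65*(-53/13) = 265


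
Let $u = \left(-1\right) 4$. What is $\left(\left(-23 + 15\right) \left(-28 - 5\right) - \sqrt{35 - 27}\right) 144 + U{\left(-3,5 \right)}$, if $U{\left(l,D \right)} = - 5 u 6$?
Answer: $38136 - 288 \sqrt{2} \approx 37729.0$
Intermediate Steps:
$u = -4$
$U{\left(l,D \right)} = 120$ ($U{\left(l,D \right)} = \left(-5\right) \left(-4\right) 6 = 20 \cdot 6 = 120$)
$\left(\left(-23 + 15\right) \left(-28 - 5\right) - \sqrt{35 - 27}\right) 144 + U{\left(-3,5 \right)} = \left(\left(-23 + 15\right) \left(-28 - 5\right) - \sqrt{35 - 27}\right) 144 + 120 = \left(\left(-8\right) \left(-33\right) - \sqrt{8}\right) 144 + 120 = \left(264 - 2 \sqrt{2}\right) 144 + 120 = \left(38016 - 288 \sqrt{2}\right) + 120 = 38136 - 288 \sqrt{2}$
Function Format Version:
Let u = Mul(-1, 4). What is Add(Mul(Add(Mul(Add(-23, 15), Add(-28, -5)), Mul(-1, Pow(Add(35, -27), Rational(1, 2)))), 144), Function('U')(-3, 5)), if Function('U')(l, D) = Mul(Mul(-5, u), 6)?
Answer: Add(38136, Mul(-288, Pow(2, Rational(1, 2)))) ≈ 37729.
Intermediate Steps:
u = -4
Function('U')(l, D) = 120 (Function('U')(l, D) = Mul(Mul(-5, -4), 6) = Mul(20, 6) = 120)
Add(Mul(Add(Mul(Add(-23, 15), Add(-28, -5)), Mul(-1, Pow(Add(35, -27), Rational(1, 2)))), 144), Function('U')(-3, 5)) = Add(Mul(Add(Mul(Add(-23, 15), Add(-28, -5)), Mul(-1, Pow(Add(35, -27), Rational(1, 2)))), 144), 120) = Add(Mul(Add(Mul(-8, -33), Mul(-1, Pow(8, Rational(1, 2)))), 144), 120) = Add(Mul(Add(264, Mul(-1, Mul(2, Pow(2, Rational(1, 2))))), 144), 120) = Add(Mul(Add(264, Mul(-2, Pow(2, Rational(1, 2)))), 144), 120) = Add(Add(38016, Mul(-288, Pow(2, Rational(1, 2)))), 120) = Add(38136, Mul(-288, Pow(2, Rational(1, 2))))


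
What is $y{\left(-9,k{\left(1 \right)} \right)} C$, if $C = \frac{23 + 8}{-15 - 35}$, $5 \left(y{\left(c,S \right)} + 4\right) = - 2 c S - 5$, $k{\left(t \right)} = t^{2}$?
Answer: $\frac{217}{250} \approx 0.868$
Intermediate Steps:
$y{\left(c,S \right)} = -5 - \frac{2 S c}{5}$ ($y{\left(c,S \right)} = -4 + \frac{- 2 c S - 5}{5} = -4 + \frac{- 2 S c - 5}{5} = -4 + \frac{-5 - 2 S c}{5} = -4 - \left(1 + \frac{2 S c}{5}\right) = -5 - \frac{2 S c}{5}$)
$C = - \frac{31}{50}$ ($C = \frac{31}{-50} = 31 \left(- \frac{1}{50}\right) = - \frac{31}{50} \approx -0.62$)
$y{\left(-9,k{\left(1 \right)} \right)} C = \left(-5 - \frac{2}{5} \cdot 1^{2} \left(-9\right)\right) \left(- \frac{31}{50}\right) = \left(-5 - \frac{2}{5} \left(-9\right)\right) \left(- \frac{31}{50}\right) = \left(-5 + \frac{18}{5}\right) \left(- \frac{31}{50}\right) = \left(- \frac{7}{5}\right) \left(- \frac{31}{50}\right) = \frac{217}{250}$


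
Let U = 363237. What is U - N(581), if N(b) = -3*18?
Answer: 363291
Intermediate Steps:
N(b) = -54
U - N(581) = 363237 - 1*(-54) = 363237 + 54 = 363291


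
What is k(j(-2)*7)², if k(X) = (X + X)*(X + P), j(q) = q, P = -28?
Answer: 1382976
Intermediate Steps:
k(X) = 2*X*(-28 + X) (k(X) = (X + X)*(X - 28) = (2*X)*(-28 + X) = 2*X*(-28 + X))
k(j(-2)*7)² = (2*(-2*7)*(-28 - 2*7))² = (2*(-14)*(-28 - 14))² = (2*(-14)*(-42))² = 1176² = 1382976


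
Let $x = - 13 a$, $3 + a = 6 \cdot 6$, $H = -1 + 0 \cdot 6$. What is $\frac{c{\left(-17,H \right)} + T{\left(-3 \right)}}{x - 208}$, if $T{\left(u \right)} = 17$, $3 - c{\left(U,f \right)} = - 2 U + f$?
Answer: $\frac{1}{49} \approx 0.020408$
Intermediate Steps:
$H = -1$ ($H = -1 + 0 = -1$)
$a = 33$ ($a = -3 + 6 \cdot 6 = -3 + 36 = 33$)
$c{\left(U,f \right)} = 3 - f + 2 U$ ($c{\left(U,f \right)} = 3 - \left(- 2 U + f\right) = 3 - \left(f - 2 U\right) = 3 + \left(- f + 2 U\right) = 3 - f + 2 U$)
$x = -429$ ($x = \left(-13\right) 33 = -429$)
$\frac{c{\left(-17,H \right)} + T{\left(-3 \right)}}{x - 208} = \frac{\left(3 - -1 + 2 \left(-17\right)\right) + 17}{-429 - 208} = \frac{\left(3 + 1 - 34\right) + 17}{-637} = \left(-30 + 17\right) \left(- \frac{1}{637}\right) = \left(-13\right) \left(- \frac{1}{637}\right) = \frac{1}{49}$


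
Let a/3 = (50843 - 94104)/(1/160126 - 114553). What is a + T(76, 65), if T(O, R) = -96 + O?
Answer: -115358880294/6114304559 ≈ -18.867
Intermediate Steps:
a = 6927210886/6114304559 (a = 3*((50843 - 94104)/(1/160126 - 114553)) = 3*(-43261/(1/160126 - 114553)) = 3*(-43261/(-18342913677/160126)) = 3*(-43261*(-160126/18342913677)) = 3*(6927210886/18342913677) = 6927210886/6114304559 ≈ 1.1330)
a + T(76, 65) = 6927210886/6114304559 + (-96 + 76) = 6927210886/6114304559 - 20 = -115358880294/6114304559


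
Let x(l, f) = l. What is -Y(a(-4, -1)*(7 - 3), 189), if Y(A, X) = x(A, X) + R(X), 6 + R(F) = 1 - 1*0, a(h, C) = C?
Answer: 9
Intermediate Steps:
R(F) = -5 (R(F) = -6 + (1 - 1*0) = -6 + (1 + 0) = -6 + 1 = -5)
Y(A, X) = -5 + A (Y(A, X) = A - 5 = -5 + A)
-Y(a(-4, -1)*(7 - 3), 189) = -(-5 - (7 - 3)) = -(-5 - 1*4) = -(-5 - 4) = -1*(-9) = 9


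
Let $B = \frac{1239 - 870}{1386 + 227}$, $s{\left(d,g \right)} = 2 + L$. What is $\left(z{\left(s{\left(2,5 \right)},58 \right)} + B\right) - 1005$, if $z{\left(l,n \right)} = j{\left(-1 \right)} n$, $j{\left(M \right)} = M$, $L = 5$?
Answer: $- \frac{1714250}{1613} \approx -1062.8$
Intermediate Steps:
$s{\left(d,g \right)} = 7$ ($s{\left(d,g \right)} = 2 + 5 = 7$)
$z{\left(l,n \right)} = - n$
$B = \frac{369}{1613} \approx 0.22877$
$\left(z{\left(s{\left(2,5 \right)},58 \right)} + B\right) - 1005 = \left(\left(-1\right) 58 + \frac{369}{1613}\right) - 1005 = \left(-58 + \frac{369}{1613}\right) - 1005 = - \frac{93185}{1613} - 1005 = - \frac{1714250}{1613}$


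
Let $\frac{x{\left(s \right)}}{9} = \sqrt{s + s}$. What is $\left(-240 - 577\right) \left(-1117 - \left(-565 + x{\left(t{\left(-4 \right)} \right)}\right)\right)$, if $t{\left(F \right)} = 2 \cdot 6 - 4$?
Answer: $480396$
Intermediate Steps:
$t{\left(F \right)} = 8$ ($t{\left(F \right)} = 12 - 4 = 8$)
$x{\left(s \right)} = 9 \sqrt{2} \sqrt{s}$ ($x{\left(s \right)} = 9 \sqrt{s + s} = 9 \sqrt{2 s} = 9 \sqrt{2} \sqrt{s}$)
$\left(-240 - 577\right) \left(-1117 - \left(-565 + x{\left(t{\left(-4 \right)} \right)}\right)\right) = \left(-240 - 577\right) \left(-1117 + \left(565 - 9 \sqrt{2} \sqrt{8}\right)\right) = \left(-240 - 577\right) \left(-1117 + \left(565 - 9 \sqrt{2} \cdot 2 \sqrt{2}\right)\right) = - 817 \left(-1117 + \left(565 - 36\right)\right) = - 817 \left(-1117 + 529\right) = \left(-817\right) \left(-588\right) = 480396$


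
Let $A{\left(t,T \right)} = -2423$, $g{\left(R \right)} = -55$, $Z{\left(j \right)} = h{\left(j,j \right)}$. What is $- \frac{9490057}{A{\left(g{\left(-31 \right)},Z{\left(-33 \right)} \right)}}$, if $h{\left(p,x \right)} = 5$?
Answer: $\frac{9490057}{2423} \approx 3916.7$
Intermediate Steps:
$Z{\left(j \right)} = 5$
$- \frac{9490057}{A{\left(g{\left(-31 \right)},Z{\left(-33 \right)} \right)}} = - \frac{9490057}{-2423} = \left(-9490057\right) \left(- \frac{1}{2423}\right) = \frac{9490057}{2423}$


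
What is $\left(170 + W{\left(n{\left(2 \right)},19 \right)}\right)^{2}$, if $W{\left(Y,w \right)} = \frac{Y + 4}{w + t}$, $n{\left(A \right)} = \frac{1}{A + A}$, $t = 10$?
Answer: $\frac{389549169}{13456} \approx 28950.0$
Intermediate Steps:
$n{\left(A \right)} = \frac{1}{2 A}$
$W{\left(Y,w \right)} = \frac{4 + Y}{10 + w}$ ($W{\left(Y,w \right)} = \frac{Y + 4}{w + 10} = \frac{4 + Y}{10 + w}$)
$\left(170 + W{\left(n{\left(2 \right)},19 \right)}\right)^{2} = \left(170 + \frac{4 + \frac{1}{2 \cdot 2}}{10 + 19}\right)^{2} = \left(170 + \frac{4 + \frac{1}{2} \cdot \frac{1}{2}}{29}\right)^{2} = \left(170 + \frac{4 + \frac{1}{4}}{29}\right)^{2} = \left(170 + \frac{1}{29} \cdot \frac{17}{4}\right)^{2} = \left(170 + \frac{17}{116}\right)^{2} = \left(\frac{19737}{116}\right)^{2} = \frac{389549169}{13456}$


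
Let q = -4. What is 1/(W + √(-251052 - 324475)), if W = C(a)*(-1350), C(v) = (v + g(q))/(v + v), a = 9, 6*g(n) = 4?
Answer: -725/1101152 - I*√575527/1101152 ≈ -0.0006584 - 0.00068895*I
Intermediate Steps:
g(n) = ⅔ (g(n) = (⅙)*4 = ⅔)
C(v) = (⅔ + v)/(2*v) (C(v) = (v + ⅔)/(v + v) = (⅔ + v)/((2*v)) = (⅔ + v)*(1/(2*v)) = (⅔ + v)/(2*v))
W = -725 (W = ((⅙)*(2 + 3*9)/9)*(-1350) = ((⅙)*(⅑)*(2 + 27))*(-1350) = ((⅙)*(⅑)*29)*(-1350) = (29/54)*(-1350) = -725)
1/(W + √(-251052 - 324475)) = 1/(-725 + √(-251052 - 324475)) = 1/(-725 + √(-575527)) = 1/(-725 + I*√575527)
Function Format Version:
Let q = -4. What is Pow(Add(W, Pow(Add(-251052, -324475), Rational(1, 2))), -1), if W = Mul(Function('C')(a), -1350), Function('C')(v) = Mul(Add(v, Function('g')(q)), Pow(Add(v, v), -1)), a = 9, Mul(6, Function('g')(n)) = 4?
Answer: Add(Rational(-725, 1101152), Mul(Rational(-1, 1101152), I, Pow(575527, Rational(1, 2)))) ≈ Add(-0.00065840, Mul(-0.00068895, I))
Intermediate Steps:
Function('g')(n) = Rational(2, 3) (Function('g')(n) = Mul(Rational(1, 6), 4) = Rational(2, 3))
Function('C')(v) = Mul(Rational(1, 2), Pow(v, -1), Add(Rational(2, 3), v)) (Function('C')(v) = Mul(Add(v, Rational(2, 3)), Pow(Add(v, v), -1)) = Mul(Add(Rational(2, 3), v), Pow(Mul(2, v), -1)) = Mul(Add(Rational(2, 3), v), Mul(Rational(1, 2), Pow(v, -1))) = Mul(Rational(1, 2), Pow(v, -1), Add(Rational(2, 3), v)))
W = -725 (W = Mul(Mul(Rational(1, 6), Pow(9, -1), Add(2, Mul(3, 9))), -1350) = Mul(Mul(Rational(1, 6), Rational(1, 9), Add(2, 27)), -1350) = Mul(Mul(Rational(1, 6), Rational(1, 9), 29), -1350) = Mul(Rational(29, 54), -1350) = -725)
Pow(Add(W, Pow(Add(-251052, -324475), Rational(1, 2))), -1) = Pow(Add(-725, Pow(Add(-251052, -324475), Rational(1, 2))), -1) = Pow(Add(-725, Pow(-575527, Rational(1, 2))), -1) = Pow(Add(-725, Mul(I, Pow(575527, Rational(1, 2)))), -1)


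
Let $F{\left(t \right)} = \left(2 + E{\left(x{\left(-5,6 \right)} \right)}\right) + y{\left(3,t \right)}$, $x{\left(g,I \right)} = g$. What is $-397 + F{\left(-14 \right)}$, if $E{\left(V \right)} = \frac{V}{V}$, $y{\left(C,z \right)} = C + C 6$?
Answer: $-373$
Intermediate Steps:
$y{\left(C,z \right)} = 7 C$ ($y{\left(C,z \right)} = C + 6 C = 7 C$)
$E{\left(V \right)} = 1$
$F{\left(t \right)} = 24$ ($F{\left(t \right)} = \left(2 + 1\right) + 7 \cdot 3 = 3 + 21 = 24$)
$-397 + F{\left(-14 \right)} = -397 + 24 = -373$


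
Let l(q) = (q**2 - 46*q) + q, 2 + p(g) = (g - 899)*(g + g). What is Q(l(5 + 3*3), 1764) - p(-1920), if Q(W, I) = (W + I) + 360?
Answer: -10823268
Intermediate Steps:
p(g) = -2 + 2*g*(-899 + g) (p(g) = -2 + (g - 899)*(g + g) = -2 + (-899 + g)*(2*g) = -2 + 2*g*(-899 + g))
l(q) = q**2 - 45*q
Q(W, I) = 360 + I + W (Q(W, I) = (I + W) + 360 = 360 + I + W)
Q(l(5 + 3*3), 1764) - p(-1920) = (360 + 1764 + (5 + 3*3)*(-45 + (5 + 3*3))) - (-2 - 1798*(-1920) + 2*(-1920)**2) = (360 + 1764 + (5 + 9)*(-45 + (5 + 9))) - (-2 + 3452160 + 2*3686400) = (360 + 1764 + 14*(-45 + 14)) - (-2 + 3452160 + 7372800) = (360 + 1764 + 14*(-31)) - 1*10824958 = (360 + 1764 - 434) - 10824958 = 1690 - 10824958 = -10823268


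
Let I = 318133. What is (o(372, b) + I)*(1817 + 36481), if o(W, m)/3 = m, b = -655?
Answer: 12108602064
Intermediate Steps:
o(W, m) = 3*m
(o(372, b) + I)*(1817 + 36481) = (3*(-655) + 318133)*(1817 + 36481) = (-1965 + 318133)*38298 = 316168*38298 = 12108602064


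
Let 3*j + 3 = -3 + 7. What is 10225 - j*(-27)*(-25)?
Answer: 10000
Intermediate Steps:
j = ⅓ (j = -1 + (-3 + 7)/3 = -1 + (⅓)*4 = -1 + 4/3 = ⅓ ≈ 0.33333)
10225 - j*(-27)*(-25) = 10225 - (⅓)*(-27)*(-25) = 10225 - (-9)*(-25) = 10225 - 1*225 = 10225 - 225 = 10000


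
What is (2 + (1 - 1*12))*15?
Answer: -135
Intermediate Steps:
(2 + (1 - 1*12))*15 = (2 + (1 - 12))*15 = (2 - 11)*15 = -9*15 = -135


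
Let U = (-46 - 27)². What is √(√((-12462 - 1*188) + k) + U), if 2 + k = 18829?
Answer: √(5329 + √6177) ≈ 73.536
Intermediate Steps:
k = 18827 (k = -2 + 18829 = 18827)
U = 5329 (U = (-73)² = 5329)
√(√((-12462 - 1*188) + k) + U) = √(√((-12462 - 1*188) + 18827) + 5329) = √(√((-12462 - 188) + 18827) + 5329) = √(√(-12650 + 18827) + 5329) = √(√6177 + 5329) = √(5329 + √6177)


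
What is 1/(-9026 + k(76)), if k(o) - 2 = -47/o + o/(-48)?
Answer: -114/1028987 ≈ -0.00011079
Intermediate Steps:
k(o) = 2 - 47/o - o/48 (k(o) = 2 + (-47/o + o/(-48)) = 2 + (-47/o + o*(-1/48)) = 2 + (-47/o - o/48) = 2 - 47/o - o/48)
1/(-9026 + k(76)) = 1/(-9026 + (2 - 47/76 - 1/48*76)) = 1/(-9026 + (2 - 47*1/76 - 19/12)) = 1/(-9026 + (2 - 47/76 - 19/12)) = 1/(-9026 - 23/114) = 1/(-1028987/114) = -114/1028987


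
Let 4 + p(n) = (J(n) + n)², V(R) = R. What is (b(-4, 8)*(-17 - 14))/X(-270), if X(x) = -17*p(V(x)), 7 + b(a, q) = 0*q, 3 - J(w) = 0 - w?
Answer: -31/700315 ≈ -4.4266e-5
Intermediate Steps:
J(w) = 3 + w (J(w) = 3 - (0 - w) = 3 - (-1)*w = 3 + w)
b(a, q) = -7 (b(a, q) = -7 + 0*q = -7 + 0 = -7)
p(n) = -4 + (3 + 2*n)² (p(n) = -4 + ((3 + n) + n)² = -4 + (3 + 2*n)²)
X(x) = 68 - 17*(3 + 2*x)² (X(x) = -17*(-4 + (3 + 2*x)²) = 68 - 17*(3 + 2*x)²)
(b(-4, 8)*(-17 - 14))/X(-270) = (-7*(-17 - 14))/(68 - 17*(3 + 2*(-270))²) = (-7*(-31))/(68 - 17*(3 - 540)²) = 217/(68 - 17*(-537)²) = 217/(68 - 17*288369) = 217/(68 - 4902273) = 217/(-4902205) = 217*(-1/4902205) = -31/700315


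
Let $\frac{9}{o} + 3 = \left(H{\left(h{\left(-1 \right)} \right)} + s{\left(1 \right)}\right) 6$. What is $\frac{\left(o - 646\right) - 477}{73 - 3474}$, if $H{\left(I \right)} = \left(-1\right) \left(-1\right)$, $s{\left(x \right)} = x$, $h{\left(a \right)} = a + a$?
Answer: $\frac{1122}{3401} \approx 0.3299$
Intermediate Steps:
$h{\left(a \right)} = 2 a$
$H{\left(I \right)} = 1$
$o = 1$ ($o = \frac{9}{-3 + \left(1 + 1\right) 6} = \frac{9}{-3 + 2 \cdot 6} = \frac{9}{-3 + 12} = \frac{9}{9} = 9 \cdot \frac{1}{9} = 1$)
$\frac{\left(o - 646\right) - 477}{73 - 3474} = \frac{\left(1 - 646\right) - 477}{73 - 3474} = \frac{\left(1 - 646\right) - 477}{-3401} = \left(-645 - 477\right) \left(- \frac{1}{3401}\right) = \left(-1122\right) \left(- \frac{1}{3401}\right) = \frac{1122}{3401}$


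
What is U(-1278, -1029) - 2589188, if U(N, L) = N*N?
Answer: -955904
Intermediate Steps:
U(N, L) = N²
U(-1278, -1029) - 2589188 = (-1278)² - 2589188 = 1633284 - 2589188 = -955904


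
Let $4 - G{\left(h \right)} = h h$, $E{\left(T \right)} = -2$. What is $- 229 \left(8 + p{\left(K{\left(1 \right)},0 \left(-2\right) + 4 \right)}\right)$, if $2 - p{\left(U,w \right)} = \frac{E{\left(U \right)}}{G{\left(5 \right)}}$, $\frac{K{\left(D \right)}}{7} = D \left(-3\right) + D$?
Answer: $- \frac{47632}{21} \approx -2268.2$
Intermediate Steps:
$G{\left(h \right)} = 4 - h^{2}$ ($G{\left(h \right)} = 4 - h h = 4 - h^{2}$)
$K{\left(D \right)} = - 14 D$ ($K{\left(D \right)} = 7 \left(D \left(-3\right) + D\right) = 7 \left(- 3 D + D\right) = 7 \left(- 2 D\right) = - 14 D$)
$p{\left(U,w \right)} = \frac{40}{21}$ ($p{\left(U,w \right)} = 2 - - \frac{2}{4 - 5^{2}} = 2 - - \frac{2}{4 - 25} = 2 - - \frac{2}{-21} = 2 - \left(-2\right) \left(- \frac{1}{21}\right) = 2 - \frac{2}{21} = \frac{40}{21}$)
$- 229 \left(8 + p{\left(K{\left(1 \right)},0 \left(-2\right) + 4 \right)}\right) = - 229 \left(8 + \frac{40}{21}\right) = \left(-229\right) \frac{208}{21} = - \frac{47632}{21}$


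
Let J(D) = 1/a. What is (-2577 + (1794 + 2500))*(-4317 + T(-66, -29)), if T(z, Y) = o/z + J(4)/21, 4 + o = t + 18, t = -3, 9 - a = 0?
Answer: -2801949979/378 ≈ -7.4126e+6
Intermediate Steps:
a = 9 (a = 9 - 1*0 = 9 + 0 = 9)
J(D) = ⅑ (J(D) = 1/9 = ⅑)
o = 11 (o = -4 + (-3 + 18) = -4 + 15 = 11)
T(z, Y) = 1/189 + 11/z (T(z, Y) = 11/z + (⅑)/21 = 11/z + (⅑)*(1/21) = 11/z + 1/189 = 1/189 + 11/z)
(-2577 + (1794 + 2500))*(-4317 + T(-66, -29)) = (-2577 + (1794 + 2500))*(-4317 + (1/189)*(2079 - 66)/(-66)) = (-2577 + 4294)*(-4317 + (1/189)*(-1/66)*2013) = 1717*(-4317 - 61/378) = 1717*(-1631887/378) = -2801949979/378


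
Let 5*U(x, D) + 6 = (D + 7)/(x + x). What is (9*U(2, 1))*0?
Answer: 0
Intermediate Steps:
U(x, D) = -6/5 + (7 + D)/(10*x) (U(x, D) = -6/5 + ((D + 7)/(x + x))/5 = -6/5 + ((7 + D)/((2*x)))/5 = -6/5 + ((7 + D)*(1/(2*x)))/5 = -6/5 + ((7 + D)/(2*x))/5 = -6/5 + (7 + D)/(10*x))
(9*U(2, 1))*0 = (9*((1/10)*(7 + 1 - 12*2)/2))*0 = (9*((1/10)*(1/2)*(7 + 1 - 24)))*0 = (9*((1/10)*(1/2)*(-16)))*0 = (9*(-4/5))*0 = -36/5*0 = 0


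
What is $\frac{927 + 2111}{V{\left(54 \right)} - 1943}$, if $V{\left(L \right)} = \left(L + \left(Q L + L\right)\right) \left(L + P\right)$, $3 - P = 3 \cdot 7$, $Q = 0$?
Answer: $\frac{3038}{1945} \approx 1.562$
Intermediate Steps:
$P = -18$ ($P = 3 - 3 \cdot 7 = 3 - 21 = -18$)
$V{\left(L \right)} = 2 L \left(-18 + L\right)$ ($V{\left(L \right)} = \left(L + \left(0 L + L\right)\right) \left(L - 18\right) = \left(L + \left(0 + L\right)\right) \left(-18 + L\right) = \left(L + L\right) \left(-18 + L\right) = 2 L \left(-18 + L\right)$)
$\frac{927 + 2111}{V{\left(54 \right)} - 1943} = \frac{927 + 2111}{2 \cdot 54 \left(-18 + 54\right) - 1943} = \frac{3038}{2 \cdot 54 \cdot 36 - 1943} = \frac{3038}{3888 - 1943} = \frac{3038}{1945}$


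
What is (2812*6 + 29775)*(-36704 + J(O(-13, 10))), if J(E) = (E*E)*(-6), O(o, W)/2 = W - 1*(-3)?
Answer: -1901331720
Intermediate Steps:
O(o, W) = 6 + 2*W (O(o, W) = 2*(W - 1*(-3)) = 2*(W + 3) = 2*(3 + W) = 6 + 2*W)
J(E) = -6*E² (J(E) = E²*(-6) = -6*E²)
(2812*6 + 29775)*(-36704 + J(O(-13, 10))) = (2812*6 + 29775)*(-36704 - 6*(6 + 2*10)²) = (16872 + 29775)*(-36704 - 6*(6 + 20)²) = 46647*(-36704 - 6*26²) = 46647*(-36704 - 6*676) = 46647*(-36704 - 4056) = 46647*(-40760) = -1901331720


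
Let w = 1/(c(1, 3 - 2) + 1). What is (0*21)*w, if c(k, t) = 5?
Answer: 0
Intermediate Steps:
w = ⅙ (w = 1/(5 + 1) = 1/6 = ⅙ ≈ 0.16667)
(0*21)*w = (0*21)*(⅙) = 0*(⅙) = 0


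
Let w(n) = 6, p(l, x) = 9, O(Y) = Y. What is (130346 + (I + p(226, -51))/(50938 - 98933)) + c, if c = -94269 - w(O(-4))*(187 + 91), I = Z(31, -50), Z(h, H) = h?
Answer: 330291983/9599 ≈ 34409.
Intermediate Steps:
I = 31
c = -95937 (c = -94269 - 6*(187 + 91) = -94269 - 6*278 = -94269 - 1*1668 = -94269 - 1668 = -95937)
(130346 + (I + p(226, -51))/(50938 - 98933)) + c = (130346 + (31 + 9)/(50938 - 98933)) - 95937 = (130346 + 40/(-47995)) - 95937 = (130346 + 40*(-1/47995)) - 95937 = (130346 - 8/9599) - 95937 = 1251191246/9599 - 95937 = 330291983/9599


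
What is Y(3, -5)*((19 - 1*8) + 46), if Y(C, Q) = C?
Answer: 171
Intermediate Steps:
Y(3, -5)*((19 - 1*8) + 46) = 3*((19 - 1*8) + 46) = 3*((19 - 8) + 46) = 3*(11 + 46) = 3*57 = 171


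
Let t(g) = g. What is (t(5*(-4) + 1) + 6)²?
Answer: 169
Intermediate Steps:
(t(5*(-4) + 1) + 6)² = ((5*(-4) + 1) + 6)² = ((-20 + 1) + 6)² = (-19 + 6)² = (-13)² = 169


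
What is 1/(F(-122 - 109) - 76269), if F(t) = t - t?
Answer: -1/76269 ≈ -1.3111e-5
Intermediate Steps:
F(t) = 0
1/(F(-122 - 109) - 76269) = 1/(0 - 76269) = 1/(-76269) = -1/76269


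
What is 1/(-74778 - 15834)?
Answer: -1/90612 ≈ -1.1036e-5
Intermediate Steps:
1/(-74778 - 15834) = 1/(-90612) = -1/90612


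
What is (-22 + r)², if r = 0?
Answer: 484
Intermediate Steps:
(-22 + r)² = (-22 + 0)² = (-22)² = 484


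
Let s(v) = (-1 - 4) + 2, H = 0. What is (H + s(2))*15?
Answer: -45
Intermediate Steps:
s(v) = -3 (s(v) = -5 + 2 = -3)
(H + s(2))*15 = (0 - 3)*15 = -3*15 = -45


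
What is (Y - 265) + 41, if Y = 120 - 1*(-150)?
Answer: 46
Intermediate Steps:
Y = 270 (Y = 120 + 150 = 270)
(Y - 265) + 41 = (270 - 265) + 41 = 5 + 41 = 46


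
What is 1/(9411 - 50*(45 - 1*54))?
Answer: 1/9861 ≈ 0.00010141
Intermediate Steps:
1/(9411 - 50*(45 - 1*54)) = 1/(9411 - 50*(45 - 54)) = 1/(9411 - 50*(-9)) = 1/(9411 + 450) = 1/9861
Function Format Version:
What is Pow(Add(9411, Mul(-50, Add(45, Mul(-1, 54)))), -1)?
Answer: Rational(1, 9861) ≈ 0.00010141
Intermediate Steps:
Pow(Add(9411, Mul(-50, Add(45, Mul(-1, 54)))), -1) = Pow(Add(9411, Mul(-50, Add(45, -54))), -1) = Pow(Add(9411, Mul(-50, -9)), -1) = Pow(Add(9411, 450), -1) = Pow(9861, -1) = Rational(1, 9861)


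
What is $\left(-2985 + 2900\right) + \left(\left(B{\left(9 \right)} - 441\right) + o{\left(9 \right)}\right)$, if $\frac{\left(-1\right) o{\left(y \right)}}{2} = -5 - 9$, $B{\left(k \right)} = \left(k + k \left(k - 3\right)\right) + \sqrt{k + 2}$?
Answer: $-435 + \sqrt{11} \approx -431.68$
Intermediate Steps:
$B{\left(k \right)} = k + \sqrt{2 + k} + k \left(-3 + k\right)$ ($B{\left(k \right)} = \left(k + k \left(-3 + k\right)\right) + \sqrt{2 + k} = k + \sqrt{2 + k} + k \left(-3 + k\right)$)
$o{\left(y \right)} = 28$ ($o{\left(y \right)} = - 2 \left(-5 - 9\right) = \left(-2\right) \left(-14\right) = 28$)
$\left(-2985 + 2900\right) + \left(\left(B{\left(9 \right)} - 441\right) + o{\left(9 \right)}\right) = \left(-2985 + 2900\right) + \left(\left(\left(9^{2} + \sqrt{2 + 9} - 18\right) - 441\right) + 28\right) = -85 + \left(\left(\left(81 + \sqrt{11} - 18\right) - 441\right) + 28\right) = -85 + \left(\left(\left(63 + \sqrt{11}\right) - 441\right) + 28\right) = -85 + \left(\left(-378 + \sqrt{11}\right) + 28\right) = -85 - \left(350 - \sqrt{11}\right) = -435 + \sqrt{11}$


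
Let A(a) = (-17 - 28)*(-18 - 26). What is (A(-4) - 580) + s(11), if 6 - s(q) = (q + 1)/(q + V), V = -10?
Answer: 1394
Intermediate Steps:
s(q) = 6 - (1 + q)/(-10 + q) (s(q) = 6 - (q + 1)/(q - 10) = 6 - (1 + q)/(-10 + q))
A(a) = 1980 (A(a) = -45*(-44) = 1980)
(A(-4) - 580) + s(11) = (1980 - 580) + (-61 + 5*11)/(-10 + 11) = 1400 + (-61 + 55)/1 = 1400 + 1*(-6) = 1400 - 6 = 1394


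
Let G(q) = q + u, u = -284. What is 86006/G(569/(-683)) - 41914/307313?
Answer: -18060364354148/59784978333 ≈ -302.09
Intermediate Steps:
G(q) = -284 + q (G(q) = q - 284 = -284 + q)
86006/G(569/(-683)) - 41914/307313 = 86006/(-284 + 569/(-683)) - 41914/307313 = 86006/(-284 + 569*(-1/683)) - 41914*1/307313 = 86006/(-284 - 569/683) - 41914/307313 = 86006/(-194541/683) - 41914/307313 = 86006*(-683/194541) - 41914/307313 = -58742098/194541 - 41914/307313 = -18060364354148/59784978333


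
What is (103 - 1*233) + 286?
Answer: 156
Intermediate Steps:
(103 - 1*233) + 286 = (103 - 233) + 286 = -130 + 286 = 156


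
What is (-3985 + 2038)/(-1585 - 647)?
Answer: 649/744 ≈ 0.87231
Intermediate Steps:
(-3985 + 2038)/(-1585 - 647) = -1947/(-2232) = -1947*(-1/2232) = 649/744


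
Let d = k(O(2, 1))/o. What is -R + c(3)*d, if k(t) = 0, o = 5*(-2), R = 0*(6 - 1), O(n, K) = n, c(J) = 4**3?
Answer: 0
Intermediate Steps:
c(J) = 64
R = 0 (R = 0*5 = 0)
o = -10
d = 0 (d = 0/(-10) = 0*(-1/10) = 0)
-R + c(3)*d = -1*0 + 64*0 = 0 + 0 = 0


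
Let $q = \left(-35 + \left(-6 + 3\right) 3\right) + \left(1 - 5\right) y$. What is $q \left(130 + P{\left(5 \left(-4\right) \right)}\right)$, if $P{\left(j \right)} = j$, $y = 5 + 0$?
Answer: $-7040$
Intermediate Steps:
$y = 5$
$q = -64$ ($q = \left(-35 + \left(-6 + 3\right) 3\right) + \left(1 - 5\right) 5 = \left(-35 - 9\right) - 20 = -44 - 20 = -64$)
$q \left(130 + P{\left(5 \left(-4\right) \right)}\right) = - 64 \left(130 + 5 \left(-4\right)\right) = - 64 \left(130 - 20\right) = \left(-64\right) 110 = -7040$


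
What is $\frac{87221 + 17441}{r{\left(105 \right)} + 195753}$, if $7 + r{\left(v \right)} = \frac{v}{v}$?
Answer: $\frac{104662}{195747} \approx 0.53468$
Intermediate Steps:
$r{\left(v \right)} = -6$ ($r{\left(v \right)} = -7 + \frac{v}{v} = -7 + 1 = -6$)
$\frac{87221 + 17441}{r{\left(105 \right)} + 195753} = \frac{87221 + 17441}{-6 + 195753} = \frac{104662}{195747}$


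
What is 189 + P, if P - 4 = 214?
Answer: 407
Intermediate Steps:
P = 218 (P = 4 + 214 = 218)
189 + P = 189 + 218 = 407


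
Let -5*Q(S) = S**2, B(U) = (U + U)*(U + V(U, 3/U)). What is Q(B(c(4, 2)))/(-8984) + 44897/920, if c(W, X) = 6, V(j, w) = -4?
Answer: 50432579/1033160 ≈ 48.814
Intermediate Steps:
B(U) = 2*U*(-4 + U) (B(U) = (U + U)*(U - 4) = (2*U)*(-4 + U) = 2*U*(-4 + U))
Q(S) = -S**2/5
Q(B(c(4, 2)))/(-8984) + 44897/920 = -144*(-4 + 6)**2/5/(-8984) + 44897/920 = -(2*6*2)**2/5*(-1/8984) + 44897*(1/920) = -1/5*24**2*(-1/8984) + 44897/920 = -1/5*576*(-1/8984) + 44897/920 = -576/5*(-1/8984) + 44897/920 = 72/5615 + 44897/920 = 50432579/1033160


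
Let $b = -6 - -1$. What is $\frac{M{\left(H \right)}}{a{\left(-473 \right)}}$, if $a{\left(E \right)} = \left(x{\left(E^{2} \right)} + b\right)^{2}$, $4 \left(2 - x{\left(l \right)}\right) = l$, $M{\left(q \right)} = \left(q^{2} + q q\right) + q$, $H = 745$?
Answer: $\frac{2538960}{7151433583} \approx 0.00035503$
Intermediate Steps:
$b = -5$ ($b = -6 + 1 = -5$)
$M{\left(q \right)} = q + 2 q^{2}$ ($M{\left(q \right)} = \left(q^{2} + q^{2}\right) + q = 2 q^{2} + q = q + 2 q^{2}$)
$x{\left(l \right)} = 2 - \frac{l}{4}$
$a{\left(E \right)} = \left(-3 - \frac{E^{2}}{4}\right)^{2}$ ($a{\left(E \right)} = \left(\left(2 - \frac{E^{2}}{4}\right) - 5\right)^{2} = \left(-3 - \frac{E^{2}}{4}\right)^{2}$)
$\frac{M{\left(H \right)}}{a{\left(-473 \right)}} = \frac{745 \left(1 + 2 \cdot 745\right)}{\frac{1}{16} \left(12 + \left(-473\right)^{2}\right)^{2}} = \frac{745 \left(1 + 1490\right)}{\frac{1}{16} \left(12 + 223729\right)^{2}} = \frac{745 \cdot 1491}{\frac{1}{16} \cdot 223741^{2}} = \frac{1110795}{\frac{1}{16} \cdot 50060035081} = \frac{1110795}{\frac{50060035081}{16}} = 1110795 \cdot \frac{16}{50060035081} = \frac{2538960}{7151433583}$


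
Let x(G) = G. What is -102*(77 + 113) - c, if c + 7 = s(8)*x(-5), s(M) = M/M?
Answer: -19368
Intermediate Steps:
s(M) = 1
c = -12 (c = -7 + 1*(-5) = -7 - 5 = -12)
-102*(77 + 113) - c = -102*(77 + 113) - 1*(-12) = -102*190 + 12 = -19380 + 12 = -19368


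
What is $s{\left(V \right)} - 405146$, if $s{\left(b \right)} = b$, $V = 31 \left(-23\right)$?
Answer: $-405859$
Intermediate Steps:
$V = -713$
$s{\left(V \right)} - 405146 = -713 - 405146 = -405859$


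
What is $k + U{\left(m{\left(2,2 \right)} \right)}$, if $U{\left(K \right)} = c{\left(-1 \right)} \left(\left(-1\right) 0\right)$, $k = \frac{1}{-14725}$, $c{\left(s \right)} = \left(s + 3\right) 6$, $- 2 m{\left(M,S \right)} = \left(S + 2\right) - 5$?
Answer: $- \frac{1}{14725} \approx -6.7912 \cdot 10^{-5}$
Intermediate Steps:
$m{\left(M,S \right)} = \frac{3}{2} - \frac{S}{2}$ ($m{\left(M,S \right)} = - \frac{\left(S + 2\right) - 5}{2} = - \frac{\left(2 + S\right) - 5}{2} = - \frac{-3 + S}{2} = \frac{3}{2} - \frac{S}{2}$)
$c{\left(s \right)} = 18 + 6 s$ ($c{\left(s \right)} = \left(3 + s\right) 6 = 18 + 6 s$)
$k = - \frac{1}{14725} \approx -6.7912 \cdot 10^{-5}$
$U{\left(K \right)} = 0$ ($U{\left(K \right)} = \left(18 + 6 \left(-1\right)\right) \left(\left(-1\right) 0\right) = \left(18 - 6\right) 0 = 12 \cdot 0 = 0$)
$k + U{\left(m{\left(2,2 \right)} \right)} = - \frac{1}{14725} + 0 = - \frac{1}{14725}$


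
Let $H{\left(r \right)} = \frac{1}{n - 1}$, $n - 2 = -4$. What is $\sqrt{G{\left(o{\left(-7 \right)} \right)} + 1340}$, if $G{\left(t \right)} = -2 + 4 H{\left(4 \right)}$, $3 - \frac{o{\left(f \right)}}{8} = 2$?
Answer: $\frac{\sqrt{12030}}{3} \approx 36.56$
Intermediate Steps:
$n = -2$ ($n = 2 - 4 = -2$)
$H{\left(r \right)} = - \frac{1}{3}$ ($H{\left(r \right)} = \frac{1}{-2 - 1} = \frac{1}{-3} = - \frac{1}{3}$)
$o{\left(f \right)} = 8$ ($o{\left(f \right)} = 24 - 16 = 8$)
$G{\left(t \right)} = - \frac{10}{3}$ ($G{\left(t \right)} = -2 + 4 \left(- \frac{1}{3}\right) = -2 - \frac{4}{3} = - \frac{10}{3}$)
$\sqrt{G{\left(o{\left(-7 \right)} \right)} + 1340} = \sqrt{- \frac{10}{3} + 1340} = \sqrt{\frac{4010}{3}} = \frac{\sqrt{12030}}{3}$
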